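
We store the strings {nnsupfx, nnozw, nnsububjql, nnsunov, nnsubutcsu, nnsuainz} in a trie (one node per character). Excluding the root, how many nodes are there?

27

Count nodes per top-level branch (shared prefixes stored once):
  'n'-branch (nnozw, nnsuainz, nnsububjql, nnsubutcsu, nnsunov, nnsupfx): 27 nodes
Sum: 27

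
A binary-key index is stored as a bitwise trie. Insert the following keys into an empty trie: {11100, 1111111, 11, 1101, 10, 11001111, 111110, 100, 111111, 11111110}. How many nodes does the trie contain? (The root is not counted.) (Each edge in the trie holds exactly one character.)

20

Trie structure (* marks end of a word):
(root)
└─ 1
   ├─ 0 *
   │  └─ 0 *
   └─ 1 *
      ├─ 0
      │  ├─ 0
      │  │  └─ 1
      │  │     └─ 1
      │  │        └─ 1
      │  │           └─ 1 *
      │  └─ 1 *
      └─ 1
         ├─ 0
         │  └─ 0 *
         └─ 1
            └─ 1
               ├─ 0 *
               └─ 1 *
                  └─ 1 *
                     └─ 0 *
Counting every labelled node above: 20.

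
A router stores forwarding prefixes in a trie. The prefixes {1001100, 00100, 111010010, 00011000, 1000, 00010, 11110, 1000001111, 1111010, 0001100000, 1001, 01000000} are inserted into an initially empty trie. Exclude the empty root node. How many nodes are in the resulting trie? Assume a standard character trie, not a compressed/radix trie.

47

Insert word by word; a character creates a node only if that edge doesn't already exist:
  "1001100" → 7 new (1, 0, 0, 1, 1, 0, 0)
  "00100" → 5 new (0, 0, 1, 0, 0)
  "111010010" → prefix "1" already present; 8 new (1, 1, 0, 1, 0, 0, 1, 0)
  "00011000" → prefix "00" already present; 6 new (0, 1, 1, 0, 0, 0)
  "1000" → prefix "100" already present; 1 new (0)
  "00010" → prefix "0001" already present; 1 new (0)
  "11110" → prefix "111" already present; 2 new (1, 0)
  "1000001111" → prefix "1000" already present; 6 new (0, 0, 1, 1, 1, 1)
  "1111010" → prefix "11110" already present; 2 new (1, 0)
  "0001100000" → prefix "00011000" already present; 2 new (0, 0)
  "1001" → prefix "1001" already present; 0 new (none)
  "01000000" → prefix "0" already present; 7 new (1, 0, 0, 0, 0, 0, 0)
Total nodes = 7 + 5 + 8 + 6 + 1 + 1 + 2 + 6 + 2 + 2 + 0 + 7 = 47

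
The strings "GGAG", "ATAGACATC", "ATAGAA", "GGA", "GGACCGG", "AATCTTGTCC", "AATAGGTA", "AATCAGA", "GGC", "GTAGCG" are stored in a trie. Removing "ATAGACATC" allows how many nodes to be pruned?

Walk "ATAGACATC" from the leaf back toward the root, removing each node that no remaining word uses.
The suffix "CATC" (4 nodes) is used only by "ATAGACATC"; the node for "ATAGA" still has the child "A", so pruning stops there.
Nodes removed: 4

4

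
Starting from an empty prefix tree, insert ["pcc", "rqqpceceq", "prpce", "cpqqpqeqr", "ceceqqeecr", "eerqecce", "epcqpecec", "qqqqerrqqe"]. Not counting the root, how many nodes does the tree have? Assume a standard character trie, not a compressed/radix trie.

Insert word by word; a character creates a node only if that edge doesn't already exist:
  "pcc" → 3 new (p, c, c)
  "rqqpceceq" → 9 new (r, q, q, p, c, e, c, e, q)
  "prpce" → prefix "p" already present; 4 new (r, p, c, e)
  "cpqqpqeqr" → 9 new (c, p, q, q, p, q, e, q, r)
  "ceceqqeecr" → prefix "c" already present; 9 new (e, c, e, q, q, e, e, c, r)
  "eerqecce" → 8 new (e, e, r, q, e, c, c, e)
  "epcqpecec" → prefix "e" already present; 8 new (p, c, q, p, e, c, e, c)
  "qqqqerrqqe" → 10 new (q, q, q, q, e, r, r, q, q, e)
Total nodes = 3 + 9 + 4 + 9 + 9 + 8 + 8 + 10 = 60

60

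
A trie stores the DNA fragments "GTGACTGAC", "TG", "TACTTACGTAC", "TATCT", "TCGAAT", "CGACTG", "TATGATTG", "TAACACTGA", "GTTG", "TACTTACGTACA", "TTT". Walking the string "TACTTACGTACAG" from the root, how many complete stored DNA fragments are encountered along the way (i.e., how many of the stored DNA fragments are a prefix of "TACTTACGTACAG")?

Walk "TACTTACGTACAG" from the root; an end-of-word marker is hit whenever a stored word is a prefix of "TACTTACGTACAG".
Prefixes of the query that are stored words: "TACTTACGTAC", "TACTTACGTACA"
Count: 2

2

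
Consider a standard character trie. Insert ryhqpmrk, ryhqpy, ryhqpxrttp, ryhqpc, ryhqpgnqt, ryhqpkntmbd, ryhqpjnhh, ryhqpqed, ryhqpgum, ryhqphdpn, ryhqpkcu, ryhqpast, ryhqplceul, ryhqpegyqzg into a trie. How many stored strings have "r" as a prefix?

Filter for entries beginning with "r":
Matches: "ryhqpast", "ryhqpc", "ryhqpegyqzg", "ryhqpgnqt", "ryhqpgum", "ryhqphdpn", "ryhqpjnhh", "ryhqpkcu", "ryhqpkntmbd", "ryhqplceul", "ryhqpmrk", "ryhqpqed", "ryhqpxrttp", "ryhqpy"
Count: 14

14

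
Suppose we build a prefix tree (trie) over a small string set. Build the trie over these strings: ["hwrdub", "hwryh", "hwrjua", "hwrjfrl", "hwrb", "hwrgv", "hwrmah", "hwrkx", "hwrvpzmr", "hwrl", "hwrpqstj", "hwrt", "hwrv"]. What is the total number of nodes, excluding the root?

34

Count nodes per top-level branch (shared prefixes stored once):
  'h'-branch (hwrb, hwrdub, hwrgv, hwrjfrl, hwrjua, hwrkx, hwrl, hwrmah, hwrpqstj, hwrt, hwrv, hwrvpzmr, hwryh): 34 nodes
Sum: 34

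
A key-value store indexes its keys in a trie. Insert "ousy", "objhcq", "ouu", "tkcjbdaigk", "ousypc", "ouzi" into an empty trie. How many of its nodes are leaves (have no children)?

Leaves are exactly the stored words that no other stored word extends.
Those words: "objhcq", "ousypc", "ouu", "ouzi", "tkcjbdaigk"
Leaf count: 5

5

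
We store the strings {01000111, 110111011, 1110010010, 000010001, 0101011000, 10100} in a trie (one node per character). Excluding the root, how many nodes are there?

Count nodes per top-level branch (shared prefixes stored once):
  '0'-branch (000010001, 01000111, 0101011000): 23 nodes
  '1'-branch (10100, 110111011, 1110010010): 21 nodes
Sum: 44

44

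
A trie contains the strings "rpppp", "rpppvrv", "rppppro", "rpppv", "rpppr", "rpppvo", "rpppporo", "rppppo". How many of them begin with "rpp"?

8

Walk to "rpp"; the words in its subtree are exactly those with that prefix.
Matches: "rpppp", "rppppo", "rpppporo", "rppppro", "rpppr", "rpppv", "rpppvo", "rpppvrv"
Count: 8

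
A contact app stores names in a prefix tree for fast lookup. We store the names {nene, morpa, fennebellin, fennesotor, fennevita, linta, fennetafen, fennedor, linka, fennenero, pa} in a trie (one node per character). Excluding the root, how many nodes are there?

50

Trace insertions, counting only characters that open a new branch:
  "nene" → 4 new (n, e, n, e)
  "morpa" → 5 new (m, o, r, p, a)
  "fennebellin" → 11 new (f, e, n, n, e, b, e, l, l, i, n)
  "fennesotor" → prefix "fenne" already present; 5 new (s, o, t, o, r)
  "fennevita" → prefix "fenne" already present; 4 new (v, i, t, a)
  "linta" → 5 new (l, i, n, t, a)
  "fennetafen" → prefix "fenne" already present; 5 new (t, a, f, e, n)
  "fennedor" → prefix "fenne" already present; 3 new (d, o, r)
  "linka" → prefix "lin" already present; 2 new (k, a)
  "fennenero" → prefix "fenne" already present; 4 new (n, e, r, o)
  "pa" → 2 new (p, a)
Total nodes = 4 + 5 + 11 + 5 + 4 + 5 + 5 + 3 + 2 + 4 + 2 = 50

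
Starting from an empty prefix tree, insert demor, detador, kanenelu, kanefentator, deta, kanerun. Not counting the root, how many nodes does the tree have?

Insert word by word; a character creates a node only if that edge doesn't already exist:
  "demor" → 5 new (d, e, m, o, r)
  "detador" → prefix "de" already present; 5 new (t, a, d, o, r)
  "kanenelu" → 8 new (k, a, n, e, n, e, l, u)
  "kanefentator" → prefix "kane" already present; 8 new (f, e, n, t, a, t, o, r)
  "deta" → prefix "deta" already present; 0 new (none)
  "kanerun" → prefix "kane" already present; 3 new (r, u, n)
Total nodes = 5 + 5 + 8 + 8 + 0 + 3 = 29

29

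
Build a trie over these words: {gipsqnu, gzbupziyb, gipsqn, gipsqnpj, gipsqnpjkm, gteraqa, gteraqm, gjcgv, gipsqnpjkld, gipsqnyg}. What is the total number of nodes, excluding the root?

34

Count nodes per top-level branch (shared prefixes stored once):
  'g'-branch (gipsqn, gipsqnpj, gipsqnpjkld, gipsqnpjkm, gipsqnu, gipsqnyg, gjcgv, gteraqa, gteraqm, gzbupziyb): 34 nodes
Sum: 34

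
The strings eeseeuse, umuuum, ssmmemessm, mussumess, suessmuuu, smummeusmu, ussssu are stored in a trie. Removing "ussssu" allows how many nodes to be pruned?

5

After clearing the end-marker at "ussssu", prune upward until reaching a node still needed by another word.
The suffix "ssssu" (5 nodes) is used only by "ussssu"; the node for "u" still has the child "m", so pruning stops there.
Nodes removed: 5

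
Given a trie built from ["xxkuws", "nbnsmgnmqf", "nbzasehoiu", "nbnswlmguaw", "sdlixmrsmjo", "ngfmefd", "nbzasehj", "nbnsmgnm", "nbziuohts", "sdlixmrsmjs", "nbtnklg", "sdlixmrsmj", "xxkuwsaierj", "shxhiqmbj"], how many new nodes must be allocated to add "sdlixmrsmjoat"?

2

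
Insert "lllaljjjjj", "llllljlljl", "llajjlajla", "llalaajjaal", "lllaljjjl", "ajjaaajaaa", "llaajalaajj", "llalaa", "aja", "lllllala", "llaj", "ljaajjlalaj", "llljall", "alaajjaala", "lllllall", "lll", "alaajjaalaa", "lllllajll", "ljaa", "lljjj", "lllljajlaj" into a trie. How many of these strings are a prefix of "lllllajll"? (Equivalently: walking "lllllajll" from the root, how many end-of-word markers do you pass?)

Check each prefix of "lllllajll" against the stored set — each match is an end-marker on the path.
Prefixes of the query that are stored words: "lll", "lllllajll"
Count: 2

2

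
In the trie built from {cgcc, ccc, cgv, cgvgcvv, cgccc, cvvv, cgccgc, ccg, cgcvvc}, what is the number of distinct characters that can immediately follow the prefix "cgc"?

2

Walk "cgc" from the root, arriving at one node.
Distinct next characters after "cgc": c, v.
That node has 2 child edges.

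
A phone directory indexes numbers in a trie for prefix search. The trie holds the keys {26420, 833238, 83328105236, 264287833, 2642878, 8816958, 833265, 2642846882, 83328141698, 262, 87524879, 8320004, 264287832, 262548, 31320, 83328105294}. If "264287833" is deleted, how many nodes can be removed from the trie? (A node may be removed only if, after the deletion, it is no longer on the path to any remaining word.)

1

After clearing the end-marker at "264287833", prune upward until reaching a node still needed by another word.
The suffix "3" (1 node) is used only by "264287833"; the node for "26428783" still has the child "2", so pruning stops there.
Nodes removed: 1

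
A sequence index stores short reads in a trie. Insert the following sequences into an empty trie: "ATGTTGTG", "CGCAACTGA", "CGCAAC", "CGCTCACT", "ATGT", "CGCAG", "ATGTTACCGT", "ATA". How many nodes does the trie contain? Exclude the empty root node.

For each word, the new-node count is its length minus the longest prefix already in the trie:
  "ATGTTGTG" → 8 new (A, T, G, T, T, G, T, G)
  "CGCAACTGA" → 9 new (C, G, C, A, A, C, T, G, A)
  "CGCAAC" → prefix "CGCAAC" already present; 0 new (none)
  "CGCTCACT" → prefix "CGC" already present; 5 new (T, C, A, C, T)
  "ATGT" → prefix "ATGT" already present; 0 new (none)
  "CGCAG" → prefix "CGCA" already present; 1 new (G)
  "ATGTTACCGT" → prefix "ATGTT" already present; 5 new (A, C, C, G, T)
  "ATA" → prefix "AT" already present; 1 new (A)
Total nodes = 8 + 9 + 0 + 5 + 0 + 1 + 5 + 1 = 29

29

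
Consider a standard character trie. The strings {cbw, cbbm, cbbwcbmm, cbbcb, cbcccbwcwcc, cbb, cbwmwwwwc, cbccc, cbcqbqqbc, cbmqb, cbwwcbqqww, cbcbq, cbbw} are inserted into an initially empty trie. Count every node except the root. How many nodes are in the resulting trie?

45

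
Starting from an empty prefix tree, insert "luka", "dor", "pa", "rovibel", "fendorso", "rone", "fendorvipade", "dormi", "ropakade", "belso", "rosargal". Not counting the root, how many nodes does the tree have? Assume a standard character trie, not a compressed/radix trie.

51

Insert word by word; a character creates a node only if that edge doesn't already exist:
  "luka" → 4 new (l, u, k, a)
  "dor" → 3 new (d, o, r)
  "pa" → 2 new (p, a)
  "rovibel" → 7 new (r, o, v, i, b, e, l)
  "fendorso" → 8 new (f, e, n, d, o, r, s, o)
  "rone" → prefix "ro" already present; 2 new (n, e)
  "fendorvipade" → prefix "fendor" already present; 6 new (v, i, p, a, d, e)
  "dormi" → prefix "dor" already present; 2 new (m, i)
  "ropakade" → prefix "ro" already present; 6 new (p, a, k, a, d, e)
  "belso" → 5 new (b, e, l, s, o)
  "rosargal" → prefix "ro" already present; 6 new (s, a, r, g, a, l)
Total nodes = 4 + 3 + 2 + 7 + 8 + 2 + 6 + 2 + 6 + 5 + 6 = 51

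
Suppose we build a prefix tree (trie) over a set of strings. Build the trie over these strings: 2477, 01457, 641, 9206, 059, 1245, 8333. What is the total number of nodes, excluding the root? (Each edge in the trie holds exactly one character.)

26

For each word, the new-node count is its length minus the longest prefix already in the trie:
  "2477" → 4 new (2, 4, 7, 7)
  "01457" → 5 new (0, 1, 4, 5, 7)
  "641" → 3 new (6, 4, 1)
  "9206" → 4 new (9, 2, 0, 6)
  "059" → prefix "0" already present; 2 new (5, 9)
  "1245" → 4 new (1, 2, 4, 5)
  "8333" → 4 new (8, 3, 3, 3)
Total nodes = 4 + 5 + 3 + 4 + 2 + 4 + 4 = 26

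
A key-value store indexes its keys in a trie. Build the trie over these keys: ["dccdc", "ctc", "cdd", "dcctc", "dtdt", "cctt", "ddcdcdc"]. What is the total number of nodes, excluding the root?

For each word, the new-node count is its length minus the longest prefix already in the trie:
  "dccdc" → 5 new (d, c, c, d, c)
  "ctc" → 3 new (c, t, c)
  "cdd" → prefix "c" already present; 2 new (d, d)
  "dcctc" → prefix "dcc" already present; 2 new (t, c)
  "dtdt" → prefix "d" already present; 3 new (t, d, t)
  "cctt" → prefix "c" already present; 3 new (c, t, t)
  "ddcdcdc" → prefix "d" already present; 6 new (d, c, d, c, d, c)
Total nodes = 5 + 3 + 2 + 2 + 3 + 3 + 6 = 24

24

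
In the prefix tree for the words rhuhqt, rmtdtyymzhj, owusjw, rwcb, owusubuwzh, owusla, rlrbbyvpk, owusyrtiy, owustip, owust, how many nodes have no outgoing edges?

A leaf is a node with no children — equivalently, the end of a word that is not a proper prefix of any other stored word.
Those words: "owusjw", "owusla", "owustip", "owusubuwzh", "owusyrtiy", "rhuhqt", "rlrbbyvpk", "rmtdtyymzhj", "rwcb"
Leaf count: 9

9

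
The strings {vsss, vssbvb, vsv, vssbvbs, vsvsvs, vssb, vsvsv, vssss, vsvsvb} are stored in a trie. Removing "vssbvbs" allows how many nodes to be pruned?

A node on "vssbvbs"'s path can go only if nothing else ends at it or branches off below it.
The suffix "s" (1 node) is used only by "vssbvbs"; "vssbvb" is itself a stored word, so pruning stops there.
Nodes removed: 1

1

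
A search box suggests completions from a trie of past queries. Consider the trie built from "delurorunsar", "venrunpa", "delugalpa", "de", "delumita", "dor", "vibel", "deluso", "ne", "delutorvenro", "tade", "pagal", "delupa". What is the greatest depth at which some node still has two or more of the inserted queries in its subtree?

Look for the deepest trie node that still has at least two words in its subtree.
e.g. "delugalpa" and "delumita" share the prefix "delu" of length 4; no pair shares a longer one.
Longest shared-prefix length: 4

4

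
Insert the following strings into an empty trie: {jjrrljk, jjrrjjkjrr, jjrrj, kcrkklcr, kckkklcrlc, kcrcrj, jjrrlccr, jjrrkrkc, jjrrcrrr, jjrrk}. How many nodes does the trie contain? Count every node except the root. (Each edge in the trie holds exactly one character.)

Trace insertions, counting only characters that open a new branch:
  "jjrrljk" → 7 new (j, j, r, r, l, j, k)
  "jjrrjjkjrr" → prefix "jjrr" already present; 6 new (j, j, k, j, r, r)
  "jjrrj" → prefix "jjrrj" already present; 0 new (none)
  "kcrkklcr" → 8 new (k, c, r, k, k, l, c, r)
  "kckkklcrlc" → prefix "kc" already present; 8 new (k, k, k, l, c, r, l, c)
  "kcrcrj" → prefix "kcr" already present; 3 new (c, r, j)
  "jjrrlccr" → prefix "jjrrl" already present; 3 new (c, c, r)
  "jjrrkrkc" → prefix "jjrr" already present; 4 new (k, r, k, c)
  "jjrrcrrr" → prefix "jjrr" already present; 4 new (c, r, r, r)
  "jjrrk" → prefix "jjrrk" already present; 0 new (none)
Total nodes = 7 + 6 + 0 + 8 + 8 + 3 + 3 + 4 + 4 + 0 = 43

43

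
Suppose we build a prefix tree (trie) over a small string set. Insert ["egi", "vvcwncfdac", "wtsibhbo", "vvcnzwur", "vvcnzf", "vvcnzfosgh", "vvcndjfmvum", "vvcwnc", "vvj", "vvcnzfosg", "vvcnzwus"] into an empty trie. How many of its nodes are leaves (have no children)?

8

Leaves are exactly the stored words that no other stored word extends.
Those words: "egi", "vvcndjfmvum", "vvcnzfosgh", "vvcnzwur", "vvcnzwus", "vvcwncfdac", "vvj", "wtsibhbo"
Leaf count: 8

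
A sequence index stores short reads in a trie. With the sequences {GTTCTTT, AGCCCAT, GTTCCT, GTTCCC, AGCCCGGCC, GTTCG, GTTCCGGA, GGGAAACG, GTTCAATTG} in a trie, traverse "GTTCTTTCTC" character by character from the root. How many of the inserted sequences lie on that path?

Walk "GTTCTTTCTC" from the root; an end-of-word marker is hit whenever a stored word is a prefix of "GTTCTTTCTC".
Prefixes of the query that are stored words: "GTTCTTT"
Count: 1

1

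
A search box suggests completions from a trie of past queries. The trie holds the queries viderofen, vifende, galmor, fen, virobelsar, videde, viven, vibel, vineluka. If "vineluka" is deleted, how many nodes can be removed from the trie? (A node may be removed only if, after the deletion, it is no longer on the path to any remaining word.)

A node on "vineluka"'s path can go only if nothing else ends at it or branches off below it.
The suffix "neluka" (6 nodes) is used only by "vineluka"; the node for "vi" still has the child "d", so pruning stops there.
Nodes removed: 6

6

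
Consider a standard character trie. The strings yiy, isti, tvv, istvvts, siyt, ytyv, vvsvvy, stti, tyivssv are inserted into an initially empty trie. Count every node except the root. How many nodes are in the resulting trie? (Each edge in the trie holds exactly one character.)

36

For each word, the new-node count is its length minus the longest prefix already in the trie:
  "yiy" → 3 new (y, i, y)
  "isti" → 4 new (i, s, t, i)
  "tvv" → 3 new (t, v, v)
  "istvvts" → prefix "ist" already present; 4 new (v, v, t, s)
  "siyt" → 4 new (s, i, y, t)
  "ytyv" → prefix "y" already present; 3 new (t, y, v)
  "vvsvvy" → 6 new (v, v, s, v, v, y)
  "stti" → prefix "s" already present; 3 new (t, t, i)
  "tyivssv" → prefix "t" already present; 6 new (y, i, v, s, s, v)
Total nodes = 3 + 4 + 3 + 4 + 4 + 3 + 6 + 3 + 6 = 36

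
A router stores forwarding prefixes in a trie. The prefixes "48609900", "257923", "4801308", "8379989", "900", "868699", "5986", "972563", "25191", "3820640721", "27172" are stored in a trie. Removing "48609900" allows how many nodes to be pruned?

Walk "48609900" from the leaf back toward the root, removing each node that no remaining word uses.
The suffix "609900" (6 nodes) is used only by "48609900"; the node for "48" still has the child "0", so pruning stops there.
Nodes removed: 6

6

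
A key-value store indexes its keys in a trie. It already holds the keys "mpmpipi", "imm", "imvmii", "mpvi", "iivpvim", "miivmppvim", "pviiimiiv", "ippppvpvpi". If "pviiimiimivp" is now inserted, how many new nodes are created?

The longest prefix of "pviiimiimivp" already in the trie is "pviiimii" (length 8).
New nodes needed: |"pviiimiimivp"| − 8 = 12 − 8 = 4.

4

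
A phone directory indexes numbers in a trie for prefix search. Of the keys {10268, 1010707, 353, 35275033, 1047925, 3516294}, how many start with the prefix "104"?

Traverse to the node for "104", then collect every word in that subtree.
Words under "104": 1047925
Count: 1

1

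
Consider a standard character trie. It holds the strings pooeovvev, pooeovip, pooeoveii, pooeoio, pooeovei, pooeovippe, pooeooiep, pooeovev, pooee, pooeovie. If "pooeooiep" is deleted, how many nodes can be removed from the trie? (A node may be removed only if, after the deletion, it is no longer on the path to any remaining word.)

After clearing the end-marker at "pooeooiep", prune upward until reaching a node still needed by another word.
The suffix "oiep" (4 nodes) is used only by "pooeooiep"; the node for "pooeo" still has the child "v", so pruning stops there.
Nodes removed: 4

4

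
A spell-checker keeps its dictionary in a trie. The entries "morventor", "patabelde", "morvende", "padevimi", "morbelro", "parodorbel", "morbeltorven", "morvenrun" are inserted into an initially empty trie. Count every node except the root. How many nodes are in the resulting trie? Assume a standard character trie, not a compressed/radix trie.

Insert word by word; a character creates a node only if that edge doesn't already exist:
  "morventor" → 9 new (m, o, r, v, e, n, t, o, r)
  "patabelde" → 9 new (p, a, t, a, b, e, l, d, e)
  "morvende" → prefix "morven" already present; 2 new (d, e)
  "padevimi" → prefix "pa" already present; 6 new (d, e, v, i, m, i)
  "morbelro" → prefix "mor" already present; 5 new (b, e, l, r, o)
  "parodorbel" → prefix "pa" already present; 8 new (r, o, d, o, r, b, e, l)
  "morbeltorven" → prefix "morbel" already present; 6 new (t, o, r, v, e, n)
  "morvenrun" → prefix "morven" already present; 3 new (r, u, n)
Total nodes = 9 + 9 + 2 + 6 + 5 + 8 + 6 + 3 = 48

48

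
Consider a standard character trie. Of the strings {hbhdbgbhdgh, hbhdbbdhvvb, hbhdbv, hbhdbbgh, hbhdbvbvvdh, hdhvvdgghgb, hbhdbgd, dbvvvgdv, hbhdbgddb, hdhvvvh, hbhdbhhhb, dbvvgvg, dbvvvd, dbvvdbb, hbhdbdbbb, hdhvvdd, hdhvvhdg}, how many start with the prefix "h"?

Walk to "h"; the words in its subtree are exactly those with that prefix.
Words under "h": hbhdbbdhvvb, hbhdbbgh, hbhdbdbbb, hbhdbgbhdgh, hbhdbgd, hbhdbgddb, hbhdbhhhb, hbhdbv, hbhdbvbvvdh, hdhvvdd, hdhvvdgghgb, hdhvvhdg, hdhvvvh
Count: 13

13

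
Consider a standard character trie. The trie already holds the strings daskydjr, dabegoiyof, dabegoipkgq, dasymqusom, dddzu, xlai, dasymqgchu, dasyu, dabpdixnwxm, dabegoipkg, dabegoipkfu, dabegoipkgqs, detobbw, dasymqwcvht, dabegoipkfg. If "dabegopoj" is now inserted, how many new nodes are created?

3

The longest prefix of "dabegopoj" already in the trie is "dabego" (length 6).
So 9 − 6 = 3 new nodes.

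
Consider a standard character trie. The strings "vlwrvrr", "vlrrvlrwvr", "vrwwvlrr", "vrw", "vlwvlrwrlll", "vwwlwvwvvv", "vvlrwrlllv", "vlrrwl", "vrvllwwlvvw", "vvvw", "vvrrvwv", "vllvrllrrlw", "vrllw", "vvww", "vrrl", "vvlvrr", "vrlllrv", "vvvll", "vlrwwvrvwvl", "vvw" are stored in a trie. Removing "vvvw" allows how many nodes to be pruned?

Walk "vvvw" from the leaf back toward the root, removing each node that no remaining word uses.
The suffix "w" (1 node) is used only by "vvvw"; the node for "vvv" still has the child "l", so pruning stops there.
Nodes removed: 1

1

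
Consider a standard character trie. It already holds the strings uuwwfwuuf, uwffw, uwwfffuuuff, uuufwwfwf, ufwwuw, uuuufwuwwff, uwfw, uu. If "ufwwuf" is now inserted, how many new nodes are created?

Walking "ufwwuf" from the root, the first 5 characters ("ufwwu") follow existing edges; "f" is the first miss.
So 6 − 5 = 1 new nodes.

1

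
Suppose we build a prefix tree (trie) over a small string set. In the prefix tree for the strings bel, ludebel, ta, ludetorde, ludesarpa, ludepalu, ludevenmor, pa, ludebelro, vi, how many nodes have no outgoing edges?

A leaf is a node with no children — equivalently, the end of a word that is not a proper prefix of any other stored word.
Those words: "bel", "ludebelro", "ludepalu", "ludesarpa", "ludetorde", "ludevenmor", "pa", "ta", "vi"
Leaf count: 9

9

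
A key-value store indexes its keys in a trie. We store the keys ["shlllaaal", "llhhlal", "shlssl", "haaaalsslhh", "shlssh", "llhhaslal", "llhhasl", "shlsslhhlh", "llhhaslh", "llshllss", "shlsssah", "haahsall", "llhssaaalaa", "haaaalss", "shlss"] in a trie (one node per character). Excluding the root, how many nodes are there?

63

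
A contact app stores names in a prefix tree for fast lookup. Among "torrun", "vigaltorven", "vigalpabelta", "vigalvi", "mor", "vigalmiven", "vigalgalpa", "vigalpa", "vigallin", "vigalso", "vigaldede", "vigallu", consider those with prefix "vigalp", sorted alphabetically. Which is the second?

DFS of the "vigalp" subtree visits, in order: "vigalpa", "vigalpabelta"
The 2nd is vigalpabelta.

vigalpabelta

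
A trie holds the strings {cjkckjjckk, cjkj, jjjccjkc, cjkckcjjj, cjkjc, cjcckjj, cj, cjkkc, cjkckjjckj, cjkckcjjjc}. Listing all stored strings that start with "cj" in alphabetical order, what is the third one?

DFS of the "cj" subtree visits, in order: "cj", "cjcckjj", "cjkckcjjj", "cjkckcjjjc", "cjkckjjckj", "cjkckjjckk", "cjkj", "cjkjc", "cjkkc"
The 3rd is cjkckcjjj.

cjkckcjjj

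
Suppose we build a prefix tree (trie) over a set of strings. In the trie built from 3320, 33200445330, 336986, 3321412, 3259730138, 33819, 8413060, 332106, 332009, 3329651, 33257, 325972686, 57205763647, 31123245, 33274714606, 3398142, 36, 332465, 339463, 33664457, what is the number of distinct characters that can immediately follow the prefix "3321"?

Follow the path "3321" to its node, then look at its outgoing edges.
Distinct next characters after "3321": 0, 4.
That node has 2 child edges.

2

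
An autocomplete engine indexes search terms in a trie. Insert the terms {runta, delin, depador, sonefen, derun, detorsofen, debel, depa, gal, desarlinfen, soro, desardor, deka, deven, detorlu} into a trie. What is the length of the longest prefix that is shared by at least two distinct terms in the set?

Look for the deepest trie node that still has at least two words in its subtree.
"desardor" and "desarlinfen" agree on "desar" (5 characters) before diverging; nothing deeper is shared.
Longest shared-prefix length: 5

5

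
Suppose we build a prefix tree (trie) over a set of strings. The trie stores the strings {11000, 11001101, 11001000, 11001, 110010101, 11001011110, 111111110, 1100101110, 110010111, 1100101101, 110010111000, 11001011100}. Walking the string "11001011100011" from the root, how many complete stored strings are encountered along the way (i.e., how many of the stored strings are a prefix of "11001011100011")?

Traverse "11001011100011" character by character; count nodes along the way that are marked as word ends.
Prefixes of the query that are stored words: "11001", "110010111", "1100101110", "11001011100", "110010111000"
Count: 5

5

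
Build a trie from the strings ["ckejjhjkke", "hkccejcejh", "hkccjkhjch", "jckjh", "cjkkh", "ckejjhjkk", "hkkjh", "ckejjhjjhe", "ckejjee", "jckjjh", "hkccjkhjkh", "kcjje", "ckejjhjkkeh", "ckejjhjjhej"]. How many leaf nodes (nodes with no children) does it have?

11

Leaves are exactly the stored words that no other stored word extends.
Those words: "cjkkh", "ckejjee", "ckejjhjjhej", "ckejjhjkkeh", "hkccejcejh", "hkccjkhjch", "hkccjkhjkh", "hkkjh", "jckjh", "jckjjh", "kcjje"
Leaf count: 11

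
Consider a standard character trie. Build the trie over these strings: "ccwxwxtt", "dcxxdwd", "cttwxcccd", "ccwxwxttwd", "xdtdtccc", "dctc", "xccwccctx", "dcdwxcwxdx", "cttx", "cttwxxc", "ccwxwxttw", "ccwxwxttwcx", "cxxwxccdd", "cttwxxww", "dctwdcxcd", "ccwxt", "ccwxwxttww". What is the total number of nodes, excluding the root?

74

Count nodes per top-level branch (shared prefixes stored once):
  'c'-branch (ccwxt, ccwxwxtt, ccwxwxttw, ccwxwxttwcx, ccwxwxttwd, ccwxwxttww, cttwxcccd, cttwxxc, cttwxxww, cttx, cxxwxccdd): 35 nodes
  'd'-branch (dcdwxcwxdx, dctc, dctwdcxcd, dcxxdwd): 23 nodes
  'x'-branch (xccwccctx, xdtdtccc): 16 nodes
Sum: 74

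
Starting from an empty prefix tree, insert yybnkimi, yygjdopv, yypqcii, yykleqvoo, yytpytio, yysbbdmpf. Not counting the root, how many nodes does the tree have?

39

For each word, the new-node count is its length minus the longest prefix already in the trie:
  "yybnkimi" → 8 new (y, y, b, n, k, i, m, i)
  "yygjdopv" → prefix "yy" already present; 6 new (g, j, d, o, p, v)
  "yypqcii" → prefix "yy" already present; 5 new (p, q, c, i, i)
  "yykleqvoo" → prefix "yy" already present; 7 new (k, l, e, q, v, o, o)
  "yytpytio" → prefix "yy" already present; 6 new (t, p, y, t, i, o)
  "yysbbdmpf" → prefix "yy" already present; 7 new (s, b, b, d, m, p, f)
Total nodes = 8 + 6 + 5 + 7 + 6 + 7 = 39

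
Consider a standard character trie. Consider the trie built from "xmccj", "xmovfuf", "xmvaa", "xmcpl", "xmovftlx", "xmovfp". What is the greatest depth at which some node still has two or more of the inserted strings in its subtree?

5

The deepest shared node is where two words last agree before diverging.
"xmovfp" and "xmovftlx" agree on "xmovf" (5 characters) before diverging; nothing deeper is shared.
Longest shared-prefix length: 5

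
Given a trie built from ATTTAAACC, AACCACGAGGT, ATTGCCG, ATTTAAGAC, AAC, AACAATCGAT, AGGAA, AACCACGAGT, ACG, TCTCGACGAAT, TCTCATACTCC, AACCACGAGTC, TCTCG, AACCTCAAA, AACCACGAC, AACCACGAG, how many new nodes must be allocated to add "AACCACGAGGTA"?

1

The longest prefix of "AACCACGAGGTA" already in the trie is "AACCACGAGGT" (length 11).
New nodes needed: |"AACCACGAGGTA"| − 11 = 12 − 11 = 1.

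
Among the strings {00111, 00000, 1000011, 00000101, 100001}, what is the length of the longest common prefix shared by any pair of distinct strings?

6

The deepest shared node is where two words last agree before diverging.
e.g. "100001" and "1000011" share the prefix "100001" of length 6; no pair shares a longer one.
Longest shared-prefix length: 6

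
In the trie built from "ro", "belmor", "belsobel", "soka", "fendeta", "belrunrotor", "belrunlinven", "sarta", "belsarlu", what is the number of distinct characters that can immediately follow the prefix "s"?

2

Follow the path "s" to its node, then look at its outgoing edges.
Characters that immediately follow "s" among the stored strings: {a, o}.
That node has 2 child edges.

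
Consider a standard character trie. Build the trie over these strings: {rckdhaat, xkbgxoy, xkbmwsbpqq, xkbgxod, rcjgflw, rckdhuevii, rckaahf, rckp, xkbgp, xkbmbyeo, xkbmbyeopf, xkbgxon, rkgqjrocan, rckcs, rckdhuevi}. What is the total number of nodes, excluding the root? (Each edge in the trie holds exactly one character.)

57

Count nodes per top-level branch (shared prefixes stored once):
  'r'-branch (rcjgflw, rckaahf, rckcs, rckdhaat, rckdhuevi, rckdhuevii, rckp, rkgqjrocan): 34 nodes
  'x'-branch (xkbgp, xkbgxod, xkbgxon, xkbgxoy, xkbmbyeo, xkbmbyeopf, xkbmwsbpqq): 23 nodes
Sum: 57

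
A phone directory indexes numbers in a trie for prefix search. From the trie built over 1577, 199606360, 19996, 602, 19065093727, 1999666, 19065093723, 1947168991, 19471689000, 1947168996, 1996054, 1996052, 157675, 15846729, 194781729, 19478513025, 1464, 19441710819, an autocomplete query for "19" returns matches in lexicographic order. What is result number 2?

DFS of the "19" subtree visits, in order: "19065093723", "19065093727", "19441710819", "19471689000", "1947168991", "1947168996", "194781729", "19478513025", "1996052", "1996054", "199606360", "19996", "1999666"
The 2nd is 19065093727.

19065093727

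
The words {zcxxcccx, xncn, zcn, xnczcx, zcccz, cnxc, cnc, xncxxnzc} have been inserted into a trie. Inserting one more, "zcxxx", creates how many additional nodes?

The longest prefix of "zcxxx" already in the trie is "zcxx" (length 4).
So 5 − 4 = 1 new nodes.

1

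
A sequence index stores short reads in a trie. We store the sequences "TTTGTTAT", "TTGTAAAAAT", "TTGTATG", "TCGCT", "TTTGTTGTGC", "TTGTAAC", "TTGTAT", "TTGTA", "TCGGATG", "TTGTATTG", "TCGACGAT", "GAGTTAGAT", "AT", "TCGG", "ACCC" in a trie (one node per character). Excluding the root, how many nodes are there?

52

Trace insertions, counting only characters that open a new branch:
  "TTTGTTAT" → 8 new (T, T, T, G, T, T, A, T)
  "TTGTAAAAAT" → prefix "TT" already present; 8 new (G, T, A, A, A, A, A, T)
  "TTGTATG" → prefix "TTGTA" already present; 2 new (T, G)
  "TCGCT" → prefix "T" already present; 4 new (C, G, C, T)
  "TTTGTTGTGC" → prefix "TTTGTT" already present; 4 new (G, T, G, C)
  "TTGTAAC" → prefix "TTGTAA" already present; 1 new (C)
  "TTGTAT" → prefix "TTGTAT" already present; 0 new (none)
  "TTGTA" → prefix "TTGTA" already present; 0 new (none)
  "TCGGATG" → prefix "TCG" already present; 4 new (G, A, T, G)
  "TTGTATTG" → prefix "TTGTAT" already present; 2 new (T, G)
  "TCGACGAT" → prefix "TCG" already present; 5 new (A, C, G, A, T)
  "GAGTTAGAT" → 9 new (G, A, G, T, T, A, G, A, T)
  "AT" → 2 new (A, T)
  "TCGG" → prefix "TCGG" already present; 0 new (none)
  "ACCC" → prefix "A" already present; 3 new (C, C, C)
Total nodes = 8 + 8 + 2 + 4 + 4 + 1 + 0 + 0 + 4 + 2 + 5 + 9 + 2 + 0 + 3 = 52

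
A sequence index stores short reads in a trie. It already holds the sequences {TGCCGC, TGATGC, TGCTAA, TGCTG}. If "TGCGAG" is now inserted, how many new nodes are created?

The longest prefix of "TGCGAG" already in the trie is "TGC" (length 3).
Each of the 3 remaining characters creates one node.

3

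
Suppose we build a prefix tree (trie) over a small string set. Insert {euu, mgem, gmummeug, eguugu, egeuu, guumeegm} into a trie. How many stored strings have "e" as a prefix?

3

Walk to "e"; the words in its subtree are exactly those with that prefix.
Matches: "egeuu", "eguugu", "euu"
Count: 3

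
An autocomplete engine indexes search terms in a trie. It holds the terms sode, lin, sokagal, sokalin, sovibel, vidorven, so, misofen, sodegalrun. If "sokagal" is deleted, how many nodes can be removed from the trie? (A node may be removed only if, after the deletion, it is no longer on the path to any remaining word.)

3

Walk "sokagal" from the leaf back toward the root, removing each node that no remaining word uses.
The suffix "gal" (3 nodes) is used only by "sokagal"; the node for "soka" still has the child "l", so pruning stops there.
Nodes removed: 3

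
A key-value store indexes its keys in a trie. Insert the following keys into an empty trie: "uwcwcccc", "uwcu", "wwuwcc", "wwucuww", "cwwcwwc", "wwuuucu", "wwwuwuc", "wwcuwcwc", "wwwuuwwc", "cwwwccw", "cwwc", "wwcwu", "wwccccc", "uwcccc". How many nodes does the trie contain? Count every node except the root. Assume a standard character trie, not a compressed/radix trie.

58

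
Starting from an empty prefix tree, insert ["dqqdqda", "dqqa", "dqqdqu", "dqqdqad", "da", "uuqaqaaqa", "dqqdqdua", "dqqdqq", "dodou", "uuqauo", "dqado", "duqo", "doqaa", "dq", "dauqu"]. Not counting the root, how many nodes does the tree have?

42

Insert word by word; a character creates a node only if that edge doesn't already exist:
  "dqqdqda" → 7 new (d, q, q, d, q, d, a)
  "dqqa" → prefix "dqq" already present; 1 new (a)
  "dqqdqu" → prefix "dqqdq" already present; 1 new (u)
  "dqqdqad" → prefix "dqqdq" already present; 2 new (a, d)
  "da" → prefix "d" already present; 1 new (a)
  "uuqaqaaqa" → 9 new (u, u, q, a, q, a, a, q, a)
  "dqqdqdua" → prefix "dqqdqd" already present; 2 new (u, a)
  "dqqdqq" → prefix "dqqdq" already present; 1 new (q)
  "dodou" → prefix "d" already present; 4 new (o, d, o, u)
  "uuqauo" → prefix "uuqa" already present; 2 new (u, o)
  "dqado" → prefix "dq" already present; 3 new (a, d, o)
  "duqo" → prefix "d" already present; 3 new (u, q, o)
  "doqaa" → prefix "do" already present; 3 new (q, a, a)
  "dq" → prefix "dq" already present; 0 new (none)
  "dauqu" → prefix "da" already present; 3 new (u, q, u)
Total nodes = 7 + 1 + 1 + 2 + 1 + 9 + 2 + 1 + 4 + 2 + 3 + 3 + 3 + 0 + 3 = 42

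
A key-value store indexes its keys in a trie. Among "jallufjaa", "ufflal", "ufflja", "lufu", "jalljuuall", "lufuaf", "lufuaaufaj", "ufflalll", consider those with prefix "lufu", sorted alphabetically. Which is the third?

lufuaf

Words with prefix "lufu", in lexicographic order: "lufu", "lufuaaufaj", "lufuaf"
Position 3: lufuaf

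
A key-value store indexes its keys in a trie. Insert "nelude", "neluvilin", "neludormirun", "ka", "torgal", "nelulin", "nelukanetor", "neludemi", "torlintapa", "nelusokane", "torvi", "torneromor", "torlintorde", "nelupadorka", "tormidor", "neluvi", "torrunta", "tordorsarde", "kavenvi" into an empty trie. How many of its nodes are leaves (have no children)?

A leaf is a node with no children — equivalently, the end of a word that is not a proper prefix of any other stored word.
Those words: "kavenvi", "neludemi", "neludormirun", "nelukanetor", "nelulin", "nelupadorka", "nelusokane", "neluvilin", "tordorsarde", "torgal", "torlintapa", "torlintorde", "tormidor", "torneromor", "torrunta", "torvi"
Leaf count: 16

16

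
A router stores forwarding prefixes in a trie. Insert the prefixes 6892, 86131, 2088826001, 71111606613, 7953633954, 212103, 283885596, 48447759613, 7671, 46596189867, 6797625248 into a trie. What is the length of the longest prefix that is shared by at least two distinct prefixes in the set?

1

Look for the deepest trie node that still has at least two words in its subtree.
e.g. "2088826001" and "212103" share the prefix "2" of length 1; no pair shares a longer one.
Longest shared-prefix length: 1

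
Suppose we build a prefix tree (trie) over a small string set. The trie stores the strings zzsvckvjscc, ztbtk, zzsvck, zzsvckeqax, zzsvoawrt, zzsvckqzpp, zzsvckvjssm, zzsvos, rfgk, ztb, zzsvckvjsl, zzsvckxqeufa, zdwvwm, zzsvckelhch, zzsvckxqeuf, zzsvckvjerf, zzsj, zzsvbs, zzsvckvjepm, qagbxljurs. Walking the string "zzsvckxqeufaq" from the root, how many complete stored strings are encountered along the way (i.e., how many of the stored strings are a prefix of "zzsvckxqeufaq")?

3

Check each prefix of "zzsvckxqeufaq" against the stored set — each match is an end-marker on the path.
Prefixes of the query that are stored words: "zzsvck", "zzsvckxqeuf", "zzsvckxqeufa"
Count: 3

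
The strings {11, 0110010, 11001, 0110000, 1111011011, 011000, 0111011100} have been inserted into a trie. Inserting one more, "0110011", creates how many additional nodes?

"011001" is already a path in the trie; the remaining "1" must be added.
So 7 − 6 = 1 new nodes.

1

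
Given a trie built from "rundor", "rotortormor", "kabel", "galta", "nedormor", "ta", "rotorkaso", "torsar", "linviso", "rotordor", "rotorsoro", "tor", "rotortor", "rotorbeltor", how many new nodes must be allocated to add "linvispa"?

2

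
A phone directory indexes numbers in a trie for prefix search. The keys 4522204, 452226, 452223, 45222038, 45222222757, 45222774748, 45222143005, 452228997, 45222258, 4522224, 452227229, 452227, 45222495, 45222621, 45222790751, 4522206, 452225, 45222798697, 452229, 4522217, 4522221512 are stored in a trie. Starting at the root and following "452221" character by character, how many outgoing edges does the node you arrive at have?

Walk "452221" from the root, arriving at one node.
Distinct next characters after "452221": 4, 7.
That node has 2 child edges.

2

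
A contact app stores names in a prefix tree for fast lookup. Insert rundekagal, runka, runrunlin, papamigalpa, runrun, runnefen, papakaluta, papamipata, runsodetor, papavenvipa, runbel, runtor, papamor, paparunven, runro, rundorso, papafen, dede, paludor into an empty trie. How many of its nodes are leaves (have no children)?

A leaf is a node with no children — equivalently, the end of a word that is not a proper prefix of any other stored word.
Those words: "dede", "paludor", "papafen", "papakaluta", "papamigalpa", "papamipata", "papamor", "paparunven", "papavenvipa", "runbel", "rundekagal", "rundorso", "runka", "runnefen", "runro", "runrunlin", "runsodetor", "runtor"
Leaf count: 18

18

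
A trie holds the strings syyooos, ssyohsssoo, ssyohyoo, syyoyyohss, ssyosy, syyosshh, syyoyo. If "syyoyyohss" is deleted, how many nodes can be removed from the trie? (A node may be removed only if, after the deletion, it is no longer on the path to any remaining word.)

5

After clearing the end-marker at "syyoyyohss", prune upward until reaching a node still needed by another word.
The suffix "yohss" (5 nodes) is used only by "syyoyyohss"; the node for "syyoy" still has the child "o", so pruning stops there.
Nodes removed: 5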